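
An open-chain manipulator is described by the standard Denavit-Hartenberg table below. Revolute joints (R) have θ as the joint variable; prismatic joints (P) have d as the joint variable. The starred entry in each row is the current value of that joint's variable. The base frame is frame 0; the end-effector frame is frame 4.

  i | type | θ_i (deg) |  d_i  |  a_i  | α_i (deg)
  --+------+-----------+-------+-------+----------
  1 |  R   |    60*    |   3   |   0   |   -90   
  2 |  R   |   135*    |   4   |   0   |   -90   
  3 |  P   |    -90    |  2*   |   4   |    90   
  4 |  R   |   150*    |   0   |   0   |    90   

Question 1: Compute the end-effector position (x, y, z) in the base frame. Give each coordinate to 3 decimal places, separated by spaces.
after link 1: o_1 = (0.0000, 0.0000, 3.0000)
after link 2: o_2 = (-3.4641, 2.0000, 3.0000)
after link 3: o_3 = (-7.6353, 2.7753, 4.4142)
after link 4: o_4 = (-7.6353, 2.7753, 4.4142)

-7.635 2.775 4.414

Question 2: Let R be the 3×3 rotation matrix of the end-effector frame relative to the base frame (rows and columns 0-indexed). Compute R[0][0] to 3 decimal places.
0.573

End-effector x-axis (col 0 of R) = (0.5732,-0.7392,0.3536)
R[0][0] = 0.5732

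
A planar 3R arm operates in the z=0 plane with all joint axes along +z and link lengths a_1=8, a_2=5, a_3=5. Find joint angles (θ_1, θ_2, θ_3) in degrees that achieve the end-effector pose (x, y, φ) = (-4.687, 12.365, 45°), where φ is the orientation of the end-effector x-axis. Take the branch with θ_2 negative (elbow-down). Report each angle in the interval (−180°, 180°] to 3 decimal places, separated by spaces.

150.001 -44.999 -60.002

wrist centre = target − a_3·(cos φ, sin φ) = (-8.2225, 8.8295)
cos θ_2 = (145.5695−8²−5²)/(2·8·5) = 0.7071; θ_2 = -44.9990° (elbow-down)
β = atan2(8.8295,-8.2225) = 132.9615°; ψ = atan2(-3.5355,11.5356) = -17.0394°
θ_1 = β − ψ = 150.0010°
θ_3 = φ − θ_1 − θ_2 = -60.0020° (wrapped to (-180°,180°])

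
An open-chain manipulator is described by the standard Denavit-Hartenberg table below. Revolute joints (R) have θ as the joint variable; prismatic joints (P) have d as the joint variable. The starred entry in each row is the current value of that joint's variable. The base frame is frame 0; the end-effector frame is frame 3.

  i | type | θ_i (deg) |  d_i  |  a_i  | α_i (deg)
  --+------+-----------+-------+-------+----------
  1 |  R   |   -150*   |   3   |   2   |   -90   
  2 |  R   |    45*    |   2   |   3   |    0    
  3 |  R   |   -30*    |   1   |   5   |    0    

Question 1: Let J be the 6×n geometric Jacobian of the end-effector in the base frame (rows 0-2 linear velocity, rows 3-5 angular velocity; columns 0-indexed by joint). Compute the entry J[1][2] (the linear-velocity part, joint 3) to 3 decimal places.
axis z_2 = (0.5000,-0.8660,0.0000); lever o_n−o_2 = (-3.6826,-3.2808,-1.2941)
cross product → J_v[:, 2] = (1.1207,0.6470,-4.8296)
J_ω[:, 2] = z_2
entry J[1][2] = 0.6470

0.647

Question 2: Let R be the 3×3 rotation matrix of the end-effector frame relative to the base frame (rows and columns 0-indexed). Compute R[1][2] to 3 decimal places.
-0.866

End-effector z-axis (col 2 of R) = (0.5000,-0.8660,0.0000)
R[1][2] = -0.8660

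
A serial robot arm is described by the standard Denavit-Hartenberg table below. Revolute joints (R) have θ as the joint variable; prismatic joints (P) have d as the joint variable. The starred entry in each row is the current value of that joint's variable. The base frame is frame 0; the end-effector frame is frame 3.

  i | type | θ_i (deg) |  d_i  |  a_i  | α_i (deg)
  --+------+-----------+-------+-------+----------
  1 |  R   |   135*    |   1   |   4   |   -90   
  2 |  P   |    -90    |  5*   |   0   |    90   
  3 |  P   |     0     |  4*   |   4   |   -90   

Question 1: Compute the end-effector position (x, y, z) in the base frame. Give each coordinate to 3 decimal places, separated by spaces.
-3.536 -3.536 5.000

after link 1: o_1 = (-2.8284, 2.8284, 1.0000)
after link 2: o_2 = (-6.3640, -0.7071, 1.0000)
after link 3: o_3 = (-3.5355, -3.5355, 5.0000)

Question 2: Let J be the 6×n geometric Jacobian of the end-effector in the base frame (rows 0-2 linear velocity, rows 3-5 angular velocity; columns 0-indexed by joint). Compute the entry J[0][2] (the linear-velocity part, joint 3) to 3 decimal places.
0.707

prismatic axis z_2 = (0.7071,-0.7071,0.0000)
J_v[:, 2] = z_2; J_ω[:, 2] = (0,0,0)
entry J[0][2] = 0.7071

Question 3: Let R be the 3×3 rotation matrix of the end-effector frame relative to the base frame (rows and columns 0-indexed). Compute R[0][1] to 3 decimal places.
End-effector y-axis (col 1 of R) = (-0.7071,0.7071,-0.0000)
R[0][1] = -0.7071

-0.707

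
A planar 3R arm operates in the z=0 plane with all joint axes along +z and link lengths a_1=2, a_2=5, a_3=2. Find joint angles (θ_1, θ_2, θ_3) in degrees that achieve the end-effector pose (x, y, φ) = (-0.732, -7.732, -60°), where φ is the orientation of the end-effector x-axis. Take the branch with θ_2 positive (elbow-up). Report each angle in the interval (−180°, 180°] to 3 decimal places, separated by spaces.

-150.002 60.003 29.999

wrist centre = target − a_3·(cos φ, sin φ) = (-1.7320, -5.9999)
cos θ_2 = (38.9992−2²−5²)/(2·2·5) = 0.5000; θ_2 = 60.0026° (elbow-up)
β = atan2(-5.9999,-1.7320) = -106.1018°; ψ = atan2(4.3302,4.4998) = 43.8999°
θ_1 = β − ψ = -150.0017°
θ_3 = φ − θ_1 − θ_2 = 29.9991° (wrapped to (-180°,180°])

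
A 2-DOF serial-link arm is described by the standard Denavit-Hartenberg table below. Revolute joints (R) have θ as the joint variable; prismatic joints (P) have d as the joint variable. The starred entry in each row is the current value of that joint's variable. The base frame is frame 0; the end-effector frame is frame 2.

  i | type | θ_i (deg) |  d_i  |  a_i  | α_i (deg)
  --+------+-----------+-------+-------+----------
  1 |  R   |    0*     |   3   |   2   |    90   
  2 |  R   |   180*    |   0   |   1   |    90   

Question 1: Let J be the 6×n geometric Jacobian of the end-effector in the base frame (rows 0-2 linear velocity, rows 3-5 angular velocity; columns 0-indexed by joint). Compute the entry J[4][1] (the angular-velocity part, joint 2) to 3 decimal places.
-1.000

axis z_1 = (0.0000,-1.0000,0.0000); lever o_n−o_1 = (-1.0000,0.0000,0.0000)
cross product → J_v[:, 1] = (-0.0000,-0.0000,-1.0000)
J_ω[:, 1] = z_1
entry J[4][1] = -1.0000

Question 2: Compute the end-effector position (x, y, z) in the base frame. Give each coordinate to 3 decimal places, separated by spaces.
1.000 0.000 3.000

after link 1: o_1 = (2.0000, 0.0000, 3.0000)
after link 2: o_2 = (1.0000, 0.0000, 3.0000)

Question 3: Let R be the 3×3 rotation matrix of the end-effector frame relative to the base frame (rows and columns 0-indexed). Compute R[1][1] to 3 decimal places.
End-effector y-axis (col 1 of R) = (-0.0000,-1.0000,0.0000)
R[1][1] = -1.0000

-1.000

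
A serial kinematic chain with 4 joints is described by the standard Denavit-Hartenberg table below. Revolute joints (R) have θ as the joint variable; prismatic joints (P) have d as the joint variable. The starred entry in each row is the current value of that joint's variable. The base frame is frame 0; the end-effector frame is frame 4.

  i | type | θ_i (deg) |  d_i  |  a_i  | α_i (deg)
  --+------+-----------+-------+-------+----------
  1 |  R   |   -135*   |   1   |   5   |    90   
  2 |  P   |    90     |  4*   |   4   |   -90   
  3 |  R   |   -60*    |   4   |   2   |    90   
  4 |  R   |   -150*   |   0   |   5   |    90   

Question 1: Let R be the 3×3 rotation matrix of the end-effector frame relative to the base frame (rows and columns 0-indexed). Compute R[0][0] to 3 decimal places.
0.177

End-effector x-axis (col 0 of R) = (0.1768,-0.8839,-0.4330)
R[0][0] = 0.1768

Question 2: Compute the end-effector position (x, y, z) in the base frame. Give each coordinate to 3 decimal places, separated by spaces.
after link 1: o_1 = (-3.5355, -3.5355, 1.0000)
after link 2: o_2 = (-6.3640, -0.7071, 5.0000)
after link 3: o_3 = (-4.7603, 3.3461, 6.0000)
after link 4: o_4 = (-3.8764, -1.0734, 3.8349)

-3.876 -1.073 3.835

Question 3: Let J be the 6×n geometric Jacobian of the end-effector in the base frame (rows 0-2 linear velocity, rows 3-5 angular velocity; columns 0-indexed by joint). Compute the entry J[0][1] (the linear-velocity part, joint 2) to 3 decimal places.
prismatic axis z_1 = (-0.7071,0.7071,0.0000)
J_v[:, 1] = z_1; J_ω[:, 1] = (0,0,0)
entry J[0][1] = -0.7071

-0.707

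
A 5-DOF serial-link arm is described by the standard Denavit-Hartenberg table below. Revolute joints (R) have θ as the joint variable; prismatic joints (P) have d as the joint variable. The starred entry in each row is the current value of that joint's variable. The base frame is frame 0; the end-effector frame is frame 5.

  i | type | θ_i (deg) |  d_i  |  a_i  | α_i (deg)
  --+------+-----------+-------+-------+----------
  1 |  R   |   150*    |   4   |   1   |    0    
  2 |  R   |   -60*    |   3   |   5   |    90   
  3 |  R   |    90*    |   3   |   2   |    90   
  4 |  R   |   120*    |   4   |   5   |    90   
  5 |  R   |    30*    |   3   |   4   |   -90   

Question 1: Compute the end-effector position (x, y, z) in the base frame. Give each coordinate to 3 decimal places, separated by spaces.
after link 1: o_1 = (-0.8660, 0.5000, 4.0000)
after link 2: o_2 = (-0.8660, 5.5000, 7.0000)
after link 3: o_3 = (2.1340, 5.5000, 9.0000)
after link 4: o_4 = (6.4641, 9.5000, 6.5000)
after link 5: o_5 = (10.9641, 11.5000, 7.3660)

10.964 11.500 7.366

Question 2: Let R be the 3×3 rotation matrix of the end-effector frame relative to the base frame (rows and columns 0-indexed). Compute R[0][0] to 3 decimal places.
End-effector x-axis (col 0 of R) = (0.7500,0.5000,-0.4330)
R[0][0] = 0.7500

0.750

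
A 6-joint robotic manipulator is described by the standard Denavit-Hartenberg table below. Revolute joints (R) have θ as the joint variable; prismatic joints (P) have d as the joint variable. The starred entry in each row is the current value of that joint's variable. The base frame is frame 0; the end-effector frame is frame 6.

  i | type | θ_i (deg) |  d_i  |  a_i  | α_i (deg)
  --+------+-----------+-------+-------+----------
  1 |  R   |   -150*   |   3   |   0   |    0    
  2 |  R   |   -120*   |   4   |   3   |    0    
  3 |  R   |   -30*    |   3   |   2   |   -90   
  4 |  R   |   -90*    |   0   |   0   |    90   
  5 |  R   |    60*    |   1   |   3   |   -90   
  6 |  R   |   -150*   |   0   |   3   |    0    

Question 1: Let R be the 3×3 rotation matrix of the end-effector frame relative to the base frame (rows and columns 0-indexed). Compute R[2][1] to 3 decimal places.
0.250

End-effector y-axis (col 1 of R) = (-0.8080,-0.5335,0.2500)
R[2][1] = 0.2500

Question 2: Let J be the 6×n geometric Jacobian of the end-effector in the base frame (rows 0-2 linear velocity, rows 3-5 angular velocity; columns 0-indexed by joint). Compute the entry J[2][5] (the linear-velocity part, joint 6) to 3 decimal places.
axis z_5 = (-0.4330,0.2500,-0.8660); lever o_n−o_5 = (1.1986,-2.4240,-1.2990)
cross product → J_v[:, 5] = (-2.4240,-1.6005,0.7500)
J_ω[:, 5] = z_5
entry J[2][5] = 0.7500

0.750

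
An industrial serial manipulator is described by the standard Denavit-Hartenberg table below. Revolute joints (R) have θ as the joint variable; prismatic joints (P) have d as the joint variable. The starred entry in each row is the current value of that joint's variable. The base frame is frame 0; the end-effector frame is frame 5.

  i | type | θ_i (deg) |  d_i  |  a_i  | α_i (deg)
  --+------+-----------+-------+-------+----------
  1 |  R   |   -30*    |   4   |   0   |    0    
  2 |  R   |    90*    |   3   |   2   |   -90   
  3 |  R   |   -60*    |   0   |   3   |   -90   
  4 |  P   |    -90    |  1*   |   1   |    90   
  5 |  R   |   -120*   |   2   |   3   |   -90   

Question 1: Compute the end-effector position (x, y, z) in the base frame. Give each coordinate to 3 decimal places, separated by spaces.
0.991 0.717 8.665

after link 1: o_1 = (0.0000, 0.0000, 4.0000)
after link 2: o_2 = (1.0000, 1.7321, 7.0000)
after link 3: o_3 = (1.7500, 3.0311, 9.5981)
after link 4: o_4 = (1.3170, 4.2811, 9.0981)
after link 5: o_5 = (0.9910, 0.7165, 8.6651)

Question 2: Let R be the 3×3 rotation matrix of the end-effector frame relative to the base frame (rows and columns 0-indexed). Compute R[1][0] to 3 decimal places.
End-effector x-axis (col 0 of R) = (0.0580,-0.8995,0.4330)
R[1][0] = -0.8995

-0.900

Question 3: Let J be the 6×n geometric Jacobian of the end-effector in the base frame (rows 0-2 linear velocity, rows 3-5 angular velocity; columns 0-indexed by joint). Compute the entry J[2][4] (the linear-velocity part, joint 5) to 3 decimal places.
axis z_4 = (-0.2500,-0.4330,-0.8660); lever o_n−o_4 = (-0.3260,-3.5646,-0.4330)
cross product → J_v[:, 4] = (-2.8995,0.1740,0.7500)
J_ω[:, 4] = z_4
entry J[2][4] = 0.7500

0.750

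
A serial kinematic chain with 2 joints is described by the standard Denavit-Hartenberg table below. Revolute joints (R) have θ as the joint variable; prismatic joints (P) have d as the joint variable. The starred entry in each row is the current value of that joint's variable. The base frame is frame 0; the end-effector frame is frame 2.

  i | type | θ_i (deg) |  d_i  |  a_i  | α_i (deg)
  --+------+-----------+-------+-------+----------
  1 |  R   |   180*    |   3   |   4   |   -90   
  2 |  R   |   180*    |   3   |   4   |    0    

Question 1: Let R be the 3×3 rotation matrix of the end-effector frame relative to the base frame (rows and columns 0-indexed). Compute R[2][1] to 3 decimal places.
1.000

End-effector y-axis (col 1 of R) = (0.0000,0.0000,1.0000)
R[2][1] = 1.0000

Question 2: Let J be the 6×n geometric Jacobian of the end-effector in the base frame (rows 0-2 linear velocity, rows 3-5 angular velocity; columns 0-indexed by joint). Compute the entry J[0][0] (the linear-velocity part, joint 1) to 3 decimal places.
3.000

axis z_0 = ẑ; lever o_n−o_0 = (-0.0000,-3.0000,3.0000)
cross product → J_v[:, 0] = (3.0000,-0.0000,0.0000)
J_ω[:, 0] = z_0
entry J[0][0] = 3.0000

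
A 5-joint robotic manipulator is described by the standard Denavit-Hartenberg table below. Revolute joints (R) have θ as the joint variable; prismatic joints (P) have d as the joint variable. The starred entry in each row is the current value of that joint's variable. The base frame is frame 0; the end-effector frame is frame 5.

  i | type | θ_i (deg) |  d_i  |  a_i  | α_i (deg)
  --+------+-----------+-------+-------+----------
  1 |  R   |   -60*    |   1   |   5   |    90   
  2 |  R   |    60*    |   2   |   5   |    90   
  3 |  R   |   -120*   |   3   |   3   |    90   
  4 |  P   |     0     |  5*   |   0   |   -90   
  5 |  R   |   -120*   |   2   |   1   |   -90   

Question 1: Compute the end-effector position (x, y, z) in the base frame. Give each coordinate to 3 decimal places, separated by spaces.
after link 1: o_1 = (2.5000, -4.3301, 1.0000)
after link 2: o_2 = (2.0179, -7.4952, 5.3301)
after link 3: o_3 = (5.1920, -7.7966, 2.5311)
after link 4: o_4 = (1.9444, -7.1716, -1.2189)
after link 5: o_5 = (1.9354, -8.8881, -2.6519)

1.935 -8.888 -2.652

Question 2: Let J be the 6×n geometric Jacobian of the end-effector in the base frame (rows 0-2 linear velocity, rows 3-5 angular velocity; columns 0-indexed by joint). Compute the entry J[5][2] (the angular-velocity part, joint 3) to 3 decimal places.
axis z_2 = (0.4330,-0.7500,-0.5000); lever o_n−o_2 = (-0.0825,-1.3929,-7.9821)
cross product → J_v[:, 2] = (5.2901,3.4976,-0.6651)
J_ω[:, 2] = z_2
entry J[5][2] = -0.5000

-0.500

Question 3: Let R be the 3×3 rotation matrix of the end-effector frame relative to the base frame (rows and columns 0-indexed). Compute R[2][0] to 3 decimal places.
-0.433

End-effector x-axis (col 0 of R) = (-0.8750,-0.2165,-0.4330)
R[2][0] = -0.4330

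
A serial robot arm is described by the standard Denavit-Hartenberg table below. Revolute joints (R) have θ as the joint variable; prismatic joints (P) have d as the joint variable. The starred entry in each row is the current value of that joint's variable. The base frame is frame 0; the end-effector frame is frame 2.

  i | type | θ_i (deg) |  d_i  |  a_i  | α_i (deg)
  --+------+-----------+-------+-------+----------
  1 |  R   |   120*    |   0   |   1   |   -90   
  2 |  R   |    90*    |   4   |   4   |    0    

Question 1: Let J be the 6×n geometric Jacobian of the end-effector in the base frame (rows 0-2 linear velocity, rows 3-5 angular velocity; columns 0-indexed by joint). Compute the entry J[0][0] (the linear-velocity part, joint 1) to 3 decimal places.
axis z_0 = ẑ; lever o_n−o_0 = (-3.9641,-1.1340,-4.0000)
cross product → J_v[:, 0] = (1.1340,-3.9641,0.0000)
J_ω[:, 0] = z_0
entry J[0][0] = 1.1340

1.134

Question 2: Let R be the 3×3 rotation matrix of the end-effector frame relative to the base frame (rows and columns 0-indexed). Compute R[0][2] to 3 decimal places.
-0.866

End-effector z-axis (col 2 of R) = (-0.8660,-0.5000,0.0000)
R[0][2] = -0.8660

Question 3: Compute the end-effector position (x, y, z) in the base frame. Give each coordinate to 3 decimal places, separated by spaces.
after link 1: o_1 = (-0.5000, 0.8660, 0.0000)
after link 2: o_2 = (-3.9641, -1.1340, -4.0000)

-3.964 -1.134 -4.000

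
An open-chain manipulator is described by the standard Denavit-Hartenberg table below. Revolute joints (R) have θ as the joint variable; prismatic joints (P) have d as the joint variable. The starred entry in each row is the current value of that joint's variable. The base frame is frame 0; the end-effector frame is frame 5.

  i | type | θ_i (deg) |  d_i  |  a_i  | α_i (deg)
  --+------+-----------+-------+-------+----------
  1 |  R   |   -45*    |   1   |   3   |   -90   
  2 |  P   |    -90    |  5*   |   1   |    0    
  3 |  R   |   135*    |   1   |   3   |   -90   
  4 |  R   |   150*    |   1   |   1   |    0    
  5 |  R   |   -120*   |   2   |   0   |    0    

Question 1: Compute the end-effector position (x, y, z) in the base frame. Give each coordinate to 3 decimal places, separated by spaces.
5.577 2.201 -1.630

after link 1: o_1 = (2.1213, -2.1213, 1.0000)
after link 2: o_2 = (5.6569, 1.4142, 2.0000)
after link 3: o_3 = (7.8640, 0.6213, -0.1213)
after link 4: o_4 = (6.5774, 1.2008, -0.2161)
after link 5: o_5 = (5.5774, 2.2008, -1.6303)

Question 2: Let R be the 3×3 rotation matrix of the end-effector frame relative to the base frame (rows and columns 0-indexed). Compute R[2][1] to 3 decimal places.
End-effector y-axis (col 1 of R) = (-0.8624,-0.3624,0.3536)
R[2][1] = 0.3536

0.354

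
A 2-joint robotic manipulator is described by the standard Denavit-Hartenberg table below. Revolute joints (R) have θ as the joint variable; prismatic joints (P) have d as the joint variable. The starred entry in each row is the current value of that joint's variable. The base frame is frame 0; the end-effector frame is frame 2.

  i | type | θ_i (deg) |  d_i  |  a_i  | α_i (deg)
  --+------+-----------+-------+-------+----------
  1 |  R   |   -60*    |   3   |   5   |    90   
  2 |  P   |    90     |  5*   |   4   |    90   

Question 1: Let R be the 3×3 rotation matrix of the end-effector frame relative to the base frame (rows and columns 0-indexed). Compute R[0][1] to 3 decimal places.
End-effector y-axis (col 1 of R) = (-0.8660,-0.5000,0.0000)
R[0][1] = -0.8660

-0.866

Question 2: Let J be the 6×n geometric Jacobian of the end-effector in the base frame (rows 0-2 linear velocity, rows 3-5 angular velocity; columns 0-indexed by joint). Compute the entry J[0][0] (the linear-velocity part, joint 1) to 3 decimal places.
axis z_0 = ẑ; lever o_n−o_0 = (-1.8301,-6.8301,7.0000)
cross product → J_v[:, 0] = (6.8301,-1.8301,0.0000)
J_ω[:, 0] = z_0
entry J[0][0] = 6.8301

6.830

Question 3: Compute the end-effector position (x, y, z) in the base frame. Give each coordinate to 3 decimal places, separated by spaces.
-1.830 -6.830 7.000

after link 1: o_1 = (2.5000, -4.3301, 3.0000)
after link 2: o_2 = (-1.8301, -6.8301, 7.0000)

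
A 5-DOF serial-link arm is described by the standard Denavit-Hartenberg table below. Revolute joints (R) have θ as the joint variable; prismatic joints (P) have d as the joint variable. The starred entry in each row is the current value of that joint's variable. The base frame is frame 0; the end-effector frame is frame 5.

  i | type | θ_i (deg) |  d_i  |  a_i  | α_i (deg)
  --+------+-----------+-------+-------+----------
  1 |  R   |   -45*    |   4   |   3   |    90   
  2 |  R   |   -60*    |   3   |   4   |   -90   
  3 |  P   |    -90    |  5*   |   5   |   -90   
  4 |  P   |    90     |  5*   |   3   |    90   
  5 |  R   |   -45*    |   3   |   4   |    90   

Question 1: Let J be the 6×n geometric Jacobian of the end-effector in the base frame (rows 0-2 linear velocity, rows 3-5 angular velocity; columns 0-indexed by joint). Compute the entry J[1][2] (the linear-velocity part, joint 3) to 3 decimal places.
-0.612

prismatic axis z_2 = (0.6124,-0.6124,0.5000)
J_v[:, 2] = z_2; J_ω[:, 2] = (0,0,0)
entry J[1][2] = -0.6124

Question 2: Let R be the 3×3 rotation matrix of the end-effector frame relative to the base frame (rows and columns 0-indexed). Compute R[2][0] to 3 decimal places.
0.259

End-effector x-axis (col 0 of R) = (-0.6830,0.6830,0.2588)
R[2][0] = 0.2588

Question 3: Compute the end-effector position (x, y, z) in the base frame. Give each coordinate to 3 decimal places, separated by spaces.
after link 1: o_1 = (2.1213, -2.1213, 4.0000)
after link 2: o_2 = (1.4142, -5.6569, 0.5359)
after link 3: o_3 = (0.9405, -12.2543, 3.0359)
after link 4: o_4 = (0.8712, -12.1849, -2.7942)
after link 5: o_5 = (-3.9822, -11.5742, -1.7590)

-3.982 -11.574 -1.759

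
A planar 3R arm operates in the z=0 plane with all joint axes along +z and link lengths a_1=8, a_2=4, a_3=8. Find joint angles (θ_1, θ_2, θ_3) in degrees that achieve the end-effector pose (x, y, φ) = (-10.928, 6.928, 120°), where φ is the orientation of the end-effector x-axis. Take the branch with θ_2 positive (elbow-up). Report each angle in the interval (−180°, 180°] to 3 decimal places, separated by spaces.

wrist centre = target − a_3·(cos φ, sin φ) = (-6.9280, -0.0002)
cos θ_2 = (47.9972−8²−4²)/(2·8·4) = -0.5000; θ_2 = 120.0029° (elbow-up)
β = atan2(-0.0002,-6.9280) = -179.9983°; ψ = atan2(3.4640,5.9998) = 30.0000°
θ_1 = β − ψ = -209.9983°
θ_3 = φ − θ_1 − θ_2 = -150.0046° (wrapped to (-180°,180°])

150.002 120.003 -150.005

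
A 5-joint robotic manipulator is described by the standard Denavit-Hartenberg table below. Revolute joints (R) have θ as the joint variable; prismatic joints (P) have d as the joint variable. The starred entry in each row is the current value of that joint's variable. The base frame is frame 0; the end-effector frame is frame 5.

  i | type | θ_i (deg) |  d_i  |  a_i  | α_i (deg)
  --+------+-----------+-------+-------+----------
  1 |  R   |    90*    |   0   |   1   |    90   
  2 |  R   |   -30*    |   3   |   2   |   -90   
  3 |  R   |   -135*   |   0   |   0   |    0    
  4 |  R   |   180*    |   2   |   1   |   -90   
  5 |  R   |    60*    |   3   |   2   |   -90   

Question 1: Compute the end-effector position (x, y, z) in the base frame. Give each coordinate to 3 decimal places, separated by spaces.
after link 1: o_1 = (0.0000, 1.0000, 0.0000)
after link 2: o_2 = (3.0000, 2.7321, -1.0000)
after link 3: o_3 = (3.0000, 2.7321, -1.0000)
after link 4: o_4 = (2.2929, 4.3444, 0.3785)
after link 5: o_5 = (-0.5355, 2.2537, -0.4144)

-0.536 2.254 -0.414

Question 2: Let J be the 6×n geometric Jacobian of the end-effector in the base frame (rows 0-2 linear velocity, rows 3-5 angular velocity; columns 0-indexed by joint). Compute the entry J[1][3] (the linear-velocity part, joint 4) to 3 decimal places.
axis z_3 = (0.0000,0.5000,0.8660); lever o_n−o_3 = (-3.5355,-0.4784,0.5856)
cross product → J_v[:, 3] = (0.7071,-3.0619,1.7678)
J_ω[:, 3] = z_3
entry J[1][3] = -3.0619

-3.062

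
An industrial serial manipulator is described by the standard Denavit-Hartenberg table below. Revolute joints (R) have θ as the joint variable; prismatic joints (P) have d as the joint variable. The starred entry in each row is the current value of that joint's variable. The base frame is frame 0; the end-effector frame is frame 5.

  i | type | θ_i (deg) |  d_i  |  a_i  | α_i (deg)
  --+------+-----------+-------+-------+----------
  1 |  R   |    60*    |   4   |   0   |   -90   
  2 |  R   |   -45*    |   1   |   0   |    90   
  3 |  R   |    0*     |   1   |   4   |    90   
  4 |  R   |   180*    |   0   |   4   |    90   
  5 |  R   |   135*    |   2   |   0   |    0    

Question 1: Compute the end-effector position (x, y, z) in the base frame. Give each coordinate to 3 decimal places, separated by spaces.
-1.927 -1.337 6.121

after link 1: o_1 = (0.0000, 0.0000, 4.0000)
after link 2: o_2 = (-0.8660, 0.5000, 4.0000)
after link 3: o_3 = (0.1946, 2.3371, 7.5355)
after link 4: o_4 = (-1.2196, -0.1124, 4.7071)
after link 5: o_5 = (-1.9267, -1.3371, 6.1213)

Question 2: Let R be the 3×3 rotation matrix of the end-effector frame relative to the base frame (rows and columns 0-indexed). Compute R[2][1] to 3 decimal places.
End-effector y-axis (col 1 of R) = (-0.3624,0.7866,0.5000)
R[2][1] = 0.5000

0.500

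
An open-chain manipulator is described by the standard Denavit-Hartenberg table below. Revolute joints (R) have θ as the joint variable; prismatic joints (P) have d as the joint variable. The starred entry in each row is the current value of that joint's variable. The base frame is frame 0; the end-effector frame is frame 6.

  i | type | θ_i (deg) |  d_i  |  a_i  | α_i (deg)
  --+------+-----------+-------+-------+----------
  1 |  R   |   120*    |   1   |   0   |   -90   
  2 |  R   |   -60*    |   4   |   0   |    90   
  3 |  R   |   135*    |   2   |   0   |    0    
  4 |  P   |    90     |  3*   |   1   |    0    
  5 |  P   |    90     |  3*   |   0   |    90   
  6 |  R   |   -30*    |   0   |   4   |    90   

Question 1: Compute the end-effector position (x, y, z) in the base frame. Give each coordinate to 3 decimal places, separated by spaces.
after link 1: o_1 = (0.0000, 0.0000, 1.0000)
after link 2: o_2 = (-3.4641, -2.0000, 1.0000)
after link 3: o_3 = (-2.5981, -3.5000, 2.0000)
after link 4: o_4 = (-0.5099, -5.7026, 2.8876)
after link 5: o_5 = (0.7891, -7.9526, 4.3876)
after link 6: o_6 = (1.4321, -4.1672, 5.5089)

1.432 -4.167 5.509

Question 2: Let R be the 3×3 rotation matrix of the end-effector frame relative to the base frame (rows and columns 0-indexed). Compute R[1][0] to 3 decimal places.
End-effector x-axis (col 0 of R) = (0.1607,0.9464,0.2803)
R[1][0] = 0.9464

0.946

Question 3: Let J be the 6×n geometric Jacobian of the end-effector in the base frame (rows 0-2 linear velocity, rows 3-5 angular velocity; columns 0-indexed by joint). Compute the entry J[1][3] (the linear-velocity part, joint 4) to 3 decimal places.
prismatic axis z_3 = (0.4330,-0.7500,0.5000)
J_v[:, 3] = z_3; J_ω[:, 3] = (0,0,0)
entry J[1][3] = -0.7500

-0.750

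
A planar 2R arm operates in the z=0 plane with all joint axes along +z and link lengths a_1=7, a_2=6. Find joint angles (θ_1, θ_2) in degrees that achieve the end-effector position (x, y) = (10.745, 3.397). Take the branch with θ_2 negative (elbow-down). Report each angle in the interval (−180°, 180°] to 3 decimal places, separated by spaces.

cos θ_2 = (126.9946−7²−6²)/(2·7·6) = 0.4999; θ_2 = -60.0042° (elbow-down)
β = atan2(3.3970,10.7450) = 17.5442°; ψ = atan2(-5.1964,9.9996) = -27.4590°
θ_1 = β − ψ = 45.0032°

45.003 -60.004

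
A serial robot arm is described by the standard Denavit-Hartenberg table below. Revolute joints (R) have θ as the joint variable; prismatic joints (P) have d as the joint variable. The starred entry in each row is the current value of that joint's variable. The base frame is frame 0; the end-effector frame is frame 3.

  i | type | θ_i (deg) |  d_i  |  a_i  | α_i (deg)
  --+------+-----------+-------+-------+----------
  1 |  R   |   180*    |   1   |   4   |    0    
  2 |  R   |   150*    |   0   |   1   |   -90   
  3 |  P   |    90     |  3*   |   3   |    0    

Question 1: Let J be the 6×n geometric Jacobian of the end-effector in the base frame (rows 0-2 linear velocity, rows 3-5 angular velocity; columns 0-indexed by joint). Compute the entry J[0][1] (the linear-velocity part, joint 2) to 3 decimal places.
axis z_1 = (0.0000,0.0000,1.0000); lever o_n−o_1 = (2.3660,2.0981,-3.0000)
cross product → J_v[:, 1] = (-2.0981,2.3660,0.0000)
J_ω[:, 1] = z_1
entry J[0][1] = -2.0981

-2.098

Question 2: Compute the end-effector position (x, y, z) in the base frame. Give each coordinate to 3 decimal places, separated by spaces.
after link 1: o_1 = (-4.0000, 0.0000, 1.0000)
after link 2: o_2 = (-3.1340, -0.5000, 1.0000)
after link 3: o_3 = (-1.6340, 2.0981, -2.0000)

-1.634 2.098 -2.000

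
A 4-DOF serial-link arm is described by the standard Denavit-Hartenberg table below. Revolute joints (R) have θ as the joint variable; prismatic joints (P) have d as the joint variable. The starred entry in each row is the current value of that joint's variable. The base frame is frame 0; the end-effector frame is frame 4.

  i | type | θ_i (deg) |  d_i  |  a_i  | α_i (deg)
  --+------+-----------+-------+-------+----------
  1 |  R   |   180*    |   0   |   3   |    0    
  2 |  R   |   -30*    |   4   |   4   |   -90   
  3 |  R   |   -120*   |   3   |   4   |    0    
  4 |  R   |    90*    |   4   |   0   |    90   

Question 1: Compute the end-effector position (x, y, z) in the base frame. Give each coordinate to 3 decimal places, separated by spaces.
after link 1: o_1 = (-3.0000, 0.0000, 0.0000)
after link 2: o_2 = (-6.4641, 2.0000, 4.0000)
after link 3: o_3 = (-6.2321, -1.5981, 7.4641)
after link 4: o_4 = (-8.2321, -5.0622, 7.4641)

-8.232 -5.062 7.464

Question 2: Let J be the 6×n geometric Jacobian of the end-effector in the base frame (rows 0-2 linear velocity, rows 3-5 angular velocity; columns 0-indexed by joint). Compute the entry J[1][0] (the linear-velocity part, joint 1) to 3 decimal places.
-8.232

axis z_0 = ẑ; lever o_n−o_0 = (-8.2321,-5.0622,7.4641)
cross product → J_v[:, 0] = (5.0622,-8.2321,0.0000)
J_ω[:, 0] = z_0
entry J[1][0] = -8.2321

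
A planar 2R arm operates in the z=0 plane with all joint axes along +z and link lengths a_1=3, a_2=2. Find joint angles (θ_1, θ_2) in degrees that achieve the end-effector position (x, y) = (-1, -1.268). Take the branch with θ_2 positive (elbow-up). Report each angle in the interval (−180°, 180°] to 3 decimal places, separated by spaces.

cos θ_2 = (2.6078−3²−2²)/(2·3·2) = -0.8660; θ_2 = 149.9988° (elbow-up)
β = atan2(-1.2680,-1.0000) = -128.2608°; ψ = atan2(1.0000,1.2680) = 38.2625°
θ_1 = β − ψ = -166.5234°

-166.523 149.999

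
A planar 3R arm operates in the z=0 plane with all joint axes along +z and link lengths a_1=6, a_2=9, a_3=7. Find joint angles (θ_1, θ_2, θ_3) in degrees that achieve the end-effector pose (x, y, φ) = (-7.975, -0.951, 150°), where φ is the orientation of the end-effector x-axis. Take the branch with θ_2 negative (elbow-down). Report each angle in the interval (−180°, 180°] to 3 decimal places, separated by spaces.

-1.519 -149.999 -58.482

wrist centre = target − a_3·(cos φ, sin φ) = (-1.9128, -4.4510)
cos θ_2 = (23.4703−6²−9²)/(2·6·9) = -0.8660; θ_2 = -149.9989° (elbow-down)
β = atan2(-4.4510,-1.9128) = -113.2557°; ψ = atan2(-4.5001,-1.7941) = -111.7364°
θ_1 = β − ψ = -1.5192°
θ_3 = φ − θ_1 − θ_2 = -58.4819° (wrapped to (-180°,180°])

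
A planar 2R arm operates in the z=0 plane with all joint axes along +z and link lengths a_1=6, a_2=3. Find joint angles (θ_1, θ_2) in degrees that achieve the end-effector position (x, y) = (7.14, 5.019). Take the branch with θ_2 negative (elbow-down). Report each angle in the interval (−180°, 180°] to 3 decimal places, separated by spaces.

cos θ_2 = (76.1700−6²−3²)/(2·6·3) = 0.8658; θ_2 = -30.0221° (elbow-down)
β = atan2(5.0190,7.1400) = 35.1050°; ψ = atan2(-1.5010,8.5975) = -9.9032°
θ_1 = β − ψ = 45.0082°

45.008 -30.022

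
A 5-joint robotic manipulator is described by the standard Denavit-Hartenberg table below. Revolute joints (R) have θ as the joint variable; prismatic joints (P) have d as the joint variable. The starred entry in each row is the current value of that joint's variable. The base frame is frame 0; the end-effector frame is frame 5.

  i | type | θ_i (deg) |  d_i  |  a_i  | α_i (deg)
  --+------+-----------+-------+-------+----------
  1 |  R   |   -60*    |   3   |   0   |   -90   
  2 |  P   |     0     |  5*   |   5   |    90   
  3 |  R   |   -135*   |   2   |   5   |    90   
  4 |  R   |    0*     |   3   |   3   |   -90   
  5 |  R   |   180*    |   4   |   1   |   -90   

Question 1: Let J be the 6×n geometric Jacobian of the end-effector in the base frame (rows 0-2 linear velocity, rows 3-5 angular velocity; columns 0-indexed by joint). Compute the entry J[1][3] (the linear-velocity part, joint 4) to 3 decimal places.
-1.035

axis z_3 = (0.2588,0.9659,0.0000); lever o_n−o_3 = (-1.1554,3.4154,4.0000)
cross product → J_v[:, 3] = (3.8637,-1.0353,2.0000)
J_ω[:, 3] = z_3
entry J[1][3] = -1.0353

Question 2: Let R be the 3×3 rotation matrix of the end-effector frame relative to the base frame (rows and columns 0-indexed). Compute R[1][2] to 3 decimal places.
End-effector z-axis (col 2 of R) = (0.2588,0.9659,0.0000)
R[1][2] = 0.9659

0.966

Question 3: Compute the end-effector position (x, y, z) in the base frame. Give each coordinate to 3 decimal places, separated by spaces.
0.845 2.879 9.000

after link 1: o_1 = (0.0000, 0.0000, 3.0000)
after link 2: o_2 = (6.8301, -1.8301, 3.0000)
after link 3: o_3 = (2.0005, -0.5360, 5.0000)
after link 4: o_4 = (-0.1208, 3.1382, 5.0000)
after link 5: o_5 = (0.8451, 2.8794, 9.0000)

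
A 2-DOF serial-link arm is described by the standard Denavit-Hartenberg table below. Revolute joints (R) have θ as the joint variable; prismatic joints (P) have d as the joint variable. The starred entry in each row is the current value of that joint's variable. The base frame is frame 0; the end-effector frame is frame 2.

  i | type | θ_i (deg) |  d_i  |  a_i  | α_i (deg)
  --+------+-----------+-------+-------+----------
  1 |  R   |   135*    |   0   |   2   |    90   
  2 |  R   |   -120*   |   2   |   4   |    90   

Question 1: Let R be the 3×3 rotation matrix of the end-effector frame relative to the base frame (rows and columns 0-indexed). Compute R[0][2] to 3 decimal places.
End-effector z-axis (col 2 of R) = (0.6124,-0.6124,0.5000)
R[0][2] = 0.6124

0.612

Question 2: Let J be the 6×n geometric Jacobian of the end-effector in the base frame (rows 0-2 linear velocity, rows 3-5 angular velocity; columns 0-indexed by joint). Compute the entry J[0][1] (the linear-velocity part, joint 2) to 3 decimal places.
axis z_1 = (0.7071,0.7071,0.0000); lever o_n−o_1 = (2.8284,0.0000,-3.4641)
cross product → J_v[:, 1] = (-2.4495,2.4495,-2.0000)
J_ω[:, 1] = z_1
entry J[0][1] = -2.4495

-2.449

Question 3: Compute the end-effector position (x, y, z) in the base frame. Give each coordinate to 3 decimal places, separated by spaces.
1.414 1.414 -3.464

after link 1: o_1 = (-1.4142, 1.4142, 0.0000)
after link 2: o_2 = (1.4142, 1.4142, -3.4641)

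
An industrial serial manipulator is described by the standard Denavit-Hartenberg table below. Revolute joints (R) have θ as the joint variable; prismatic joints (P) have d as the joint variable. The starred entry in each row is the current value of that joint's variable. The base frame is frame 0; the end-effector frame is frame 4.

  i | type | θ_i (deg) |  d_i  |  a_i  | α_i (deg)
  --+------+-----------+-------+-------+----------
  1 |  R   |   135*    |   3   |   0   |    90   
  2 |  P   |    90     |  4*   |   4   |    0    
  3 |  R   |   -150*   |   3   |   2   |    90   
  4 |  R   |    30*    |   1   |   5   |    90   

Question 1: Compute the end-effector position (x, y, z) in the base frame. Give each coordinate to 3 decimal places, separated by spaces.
5.092 8.343 1.018

after link 1: o_1 = (0.0000, 0.0000, 3.0000)
after link 2: o_2 = (2.8284, 2.8284, 7.0000)
after link 3: o_3 = (4.2426, 5.6569, 5.2679)
after link 4: o_4 = (5.0918, 8.3432, 1.0179)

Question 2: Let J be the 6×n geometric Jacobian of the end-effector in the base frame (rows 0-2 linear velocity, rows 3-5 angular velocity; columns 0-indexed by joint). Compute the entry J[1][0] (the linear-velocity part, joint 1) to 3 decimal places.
axis z_0 = ẑ; lever o_n−o_0 = (5.0918,8.3432,1.0179)
cross product → J_v[:, 0] = (-8.3432,5.0918,0.0000)
J_ω[:, 0] = z_0
entry J[1][0] = 5.0918

5.092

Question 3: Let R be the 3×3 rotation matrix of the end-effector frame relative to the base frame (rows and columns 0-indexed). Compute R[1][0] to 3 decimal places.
End-effector x-axis (col 0 of R) = (0.0474,0.6597,-0.7500)
R[1][0] = 0.6597

0.660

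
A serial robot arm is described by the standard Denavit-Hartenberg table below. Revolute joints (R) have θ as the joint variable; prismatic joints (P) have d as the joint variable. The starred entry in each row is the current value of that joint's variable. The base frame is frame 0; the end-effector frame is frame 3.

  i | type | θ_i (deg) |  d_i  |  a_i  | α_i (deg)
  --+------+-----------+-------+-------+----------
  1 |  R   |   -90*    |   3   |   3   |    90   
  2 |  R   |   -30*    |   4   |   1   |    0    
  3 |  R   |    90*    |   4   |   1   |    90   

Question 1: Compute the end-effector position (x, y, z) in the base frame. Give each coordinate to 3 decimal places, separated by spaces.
-8.000 -4.366 3.366

after link 1: o_1 = (0.0000, -3.0000, 3.0000)
after link 2: o_2 = (-4.0000, -3.8660, 2.5000)
after link 3: o_3 = (-8.0000, -4.3660, 3.3660)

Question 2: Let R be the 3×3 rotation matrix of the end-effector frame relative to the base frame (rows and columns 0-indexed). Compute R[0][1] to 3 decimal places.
End-effector y-axis (col 1 of R) = (-1.0000,-0.0000,0.0000)
R[0][1] = -1.0000

-1.000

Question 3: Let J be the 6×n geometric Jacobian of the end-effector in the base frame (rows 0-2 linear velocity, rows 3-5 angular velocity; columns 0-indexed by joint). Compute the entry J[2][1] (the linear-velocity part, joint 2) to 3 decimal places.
axis z_1 = (-1.0000,-0.0000,0.0000); lever o_n−o_1 = (-8.0000,-1.3660,0.3660)
cross product → J_v[:, 1] = (0.0000,0.3660,1.3660)
J_ω[:, 1] = z_1
entry J[2][1] = 1.3660

1.366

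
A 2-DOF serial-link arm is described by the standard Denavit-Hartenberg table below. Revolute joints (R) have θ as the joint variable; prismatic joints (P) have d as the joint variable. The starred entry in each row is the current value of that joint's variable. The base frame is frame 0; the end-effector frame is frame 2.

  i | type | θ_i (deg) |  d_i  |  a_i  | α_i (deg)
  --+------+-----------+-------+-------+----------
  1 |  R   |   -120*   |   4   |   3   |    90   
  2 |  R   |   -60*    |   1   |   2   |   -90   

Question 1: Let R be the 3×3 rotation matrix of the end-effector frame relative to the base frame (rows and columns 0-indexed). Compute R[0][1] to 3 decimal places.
End-effector y-axis (col 1 of R) = (0.8660,-0.5000,-0.0000)
R[0][1] = 0.8660

0.866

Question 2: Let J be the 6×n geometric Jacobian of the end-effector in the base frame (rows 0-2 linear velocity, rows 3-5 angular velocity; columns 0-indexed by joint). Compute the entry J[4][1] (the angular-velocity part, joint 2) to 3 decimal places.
0.500

axis z_1 = (-0.8660,0.5000,0.0000); lever o_n−o_1 = (-1.3660,-0.3660,-1.7321)
cross product → J_v[:, 1] = (-0.8660,-1.5000,1.0000)
J_ω[:, 1] = z_1
entry J[4][1] = 0.5000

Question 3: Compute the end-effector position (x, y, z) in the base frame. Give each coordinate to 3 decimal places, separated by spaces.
after link 1: o_1 = (-1.5000, -2.5981, 4.0000)
after link 2: o_2 = (-2.8660, -2.9641, 2.2679)

-2.866 -2.964 2.268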